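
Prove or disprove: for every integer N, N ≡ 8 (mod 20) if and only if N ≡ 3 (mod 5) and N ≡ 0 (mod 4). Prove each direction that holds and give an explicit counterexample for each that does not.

(→) Suppose N ≡ 8 (mod 20); write N = 20j + 8. Since 5 ∣ 20, reducing mod 5 gives N ≡ 8 ≡ 3 (mod 5); since 4 ∣ 20, reducing mod 4 gives N ≡ 8 ≡ 0 (mod 4).

(←) Conversely, if N ≡ 3 (mod 5) and N ≡ 0 (mod 4), then by the Chinese remainder theorem N ≡ 8 (mod 20). This is exactly N ≡ 8 (mod 20).

Equivalent; both directions hold.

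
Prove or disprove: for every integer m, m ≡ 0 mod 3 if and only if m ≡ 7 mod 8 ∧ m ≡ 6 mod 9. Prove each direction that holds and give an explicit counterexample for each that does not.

(⇒) This fails: m = 0 gives 0 ≡ 0 (mod 3) but 0 ≡ 0 (mod 8), so the conjunction on the right does not hold.

(⇐) Conversely, if m ≡ 7 (mod 8) and m ≡ 6 (mod 9), then by the Chinese remainder theorem m ≡ 15 (mod 72). Since 15 ≡ 0 (mod 3) and 3 ∣ 72, we get m ≡ 0 (mod 3).

(⇒) fails; (⇐) holds.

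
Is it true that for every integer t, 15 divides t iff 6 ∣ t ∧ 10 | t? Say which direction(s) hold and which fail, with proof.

Only the converse holds.

(⟹) This fails: take t = 15. Certainly 15 ∣ 15, but 6 ∤ 15.

(⟸) Suppose 6 ∣ t and 10 ∣ t. Any common multiple of 6 and 10 is a multiple of their lcm; here lcm(6, 10) = 6·10/gcd(6, 10) = 60/2 = 30, so 30 ∣ t. Since 15 ∣ 30, it follows that 15 ∣ t.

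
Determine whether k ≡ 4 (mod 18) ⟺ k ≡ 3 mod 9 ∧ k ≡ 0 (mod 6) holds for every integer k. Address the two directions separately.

(⇒) fails and (⇐) fails.

(⇒) This fails: k = 4 gives 4 ≡ 4 (mod 18) but 4 ≡ 4 (mod 9), so the conjunction on the right does not hold.

(⇐) This fails: k = 12 satisfies both congruences on the right (12 ≡ 3 mod 9 and 12 ≡ 0 mod 6) yet 12 ≡ 12 (mod 18), not 4.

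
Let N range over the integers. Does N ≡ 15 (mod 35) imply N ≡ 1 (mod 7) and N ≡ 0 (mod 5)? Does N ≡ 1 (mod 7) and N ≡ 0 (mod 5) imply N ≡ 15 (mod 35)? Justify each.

Forward direction. Suppose N ≡ 15 (mod 35); write N = 35j + 15. Since 7 ∣ 35, reducing mod 7 gives N ≡ 15 ≡ 1 (mod 7); since 5 ∣ 35, reducing mod 5 gives N ≡ 15 ≡ 0 (mod 5).

Converse. If N ≡ 1 (mod 7) and N ≡ 0 (mod 5), then by the Chinese remainder theorem N ≡ 15 (mod 35). This is exactly N ≡ 15 (mod 35).

Both directions hold.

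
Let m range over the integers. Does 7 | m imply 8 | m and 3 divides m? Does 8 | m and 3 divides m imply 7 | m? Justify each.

(⇒) fails and (⇐) fails.

(→) This fails: take m = 7. Certainly 7 ∣ 7, but 8 ∤ 7.

(←) This fails: take m = 24. Both 8 ∣ 24 and 3 ∣ 24, yet 24 is not a multiple of 7 (since 24 = 3·7 + 3), so 7 ∤ 24.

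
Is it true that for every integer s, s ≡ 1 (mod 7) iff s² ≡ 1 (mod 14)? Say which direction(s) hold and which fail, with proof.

Neither direction holds.

Forward direction. This fails: take s = 8. Then 8 ≡ 1 (mod 7), but 8² = 64 ≡ 8 (mod 14), not 1.

Converse. This fails: take s = 13. Then 13² = 169 ≡ 1 (mod 14), yet 13 ≡ 6 (mod 7), not 1.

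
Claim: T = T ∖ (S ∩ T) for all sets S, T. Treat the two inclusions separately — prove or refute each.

(⊆) fails; (⊇) holds.

Forward inclusion. This inclusion fails. Take S = {1}, T = {1}; then 1 ∈ T but 1 ∉ T ∖ (S ∩ T).

Reverse inclusion. Let x ∈ T ∖ (S ∩ T). Then x ∈ T and x ∉ S, from which x ∈ T.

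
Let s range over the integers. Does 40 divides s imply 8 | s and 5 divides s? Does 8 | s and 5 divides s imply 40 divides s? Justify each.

(⇐) Suppose 8 ∣ s and 5 ∣ s. Any common multiple of 8 and 5 is a multiple of their lcm; here gcd(8, 5) = 1, so lcm(8, 5) = 8·5 = 40, so 40 ∣ s.

(⇒) If 40 ∣ s, write s = 40q. Since 40 = 5·8, s = 8·(5q), so 8 ∣ s; and since 40 = 8·5, s = 5·(8q), so 5 ∣ s.

Both directions hold; the statement is true.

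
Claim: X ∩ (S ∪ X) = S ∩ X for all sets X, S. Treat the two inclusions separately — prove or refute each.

(⊆) This inclusion fails. Take X = {1}, S = ∅; then 1 ∈ X ∩ (S ∪ X) but 1 ∉ S ∩ X.

(⊇) Let x ∈ S ∩ X. Then x ∈ X ∩ S, from which x ∈ X ∩ (S ∪ X).

The sets are not equal: only the reverse inclusion holds.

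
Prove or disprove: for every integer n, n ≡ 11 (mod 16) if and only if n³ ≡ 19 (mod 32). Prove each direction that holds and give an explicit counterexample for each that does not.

(⟹) This fails: take n = 27. Then 27 ≡ 11 (mod 16), but 27³ = 19683 ≡ 3 (mod 32), not 19.

(⟸) Conversely, the residues r modulo 32 with r³ ≡ 19 (mod 32) are exactly {11}, and each is ≡ 11 (mod 16).

(⇒) fails; (⇐) holds.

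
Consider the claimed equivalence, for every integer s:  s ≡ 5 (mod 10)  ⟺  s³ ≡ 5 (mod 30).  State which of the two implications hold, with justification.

(⇒) fails; (⇐) holds.

[⇒] This fails: take s = 15. Then 15 ≡ 5 (mod 10), but 15³ = 3375 ≡ 15 (mod 30), not 5.

[⇐] Conversely, the residues r modulo 30 with r³ ≡ 5 (mod 30) are exactly {5}, and each is ≡ 5 (mod 10).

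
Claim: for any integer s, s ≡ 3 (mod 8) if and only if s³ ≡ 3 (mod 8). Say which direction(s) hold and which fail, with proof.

Forward direction. Suppose s ≡ 3 (mod 8). Write s = 8j + 3. Then (8j + 3)³ = 512j³ + 576j² + 216j + 27 = 8(64j³ + 72j² + 27j + 3) + 3, so s³ ≡ 3 (mod 8).

Converse. Suppose s³ ≡ 3 (mod 8). The only residue r in {0, …, 7} with r³ ≡ 3 (mod 8) is r = 3, so s ≡ 3 (mod 8).

The biconditional holds.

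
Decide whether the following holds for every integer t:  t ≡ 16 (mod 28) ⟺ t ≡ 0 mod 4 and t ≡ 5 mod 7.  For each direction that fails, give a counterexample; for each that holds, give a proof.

Neither direction holds.

[⇒] This fails: t = 16 gives 16 ≡ 16 (mod 28) but 16 ≡ 2 (mod 7), so the conjunction on the right does not hold.

[⇐] This fails: t = 12 satisfies both congruences on the right (12 ≡ 0 mod 4 and 12 ≡ 5 mod 7) yet 12 ≡ 12 (mod 28), not 16.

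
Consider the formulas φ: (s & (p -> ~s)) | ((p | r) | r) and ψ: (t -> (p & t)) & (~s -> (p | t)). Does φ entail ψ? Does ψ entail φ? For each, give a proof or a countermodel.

(⇐) Assume the antecedent. If p is true, the consequent reduces to true regardless of the other variables. If p is false, the antecedent forces (r = F, p = F, s = T, t = F) or (r = T, p = F, s = T, t = F), and the consequent holds there. Either way the consequent holds.

(⇒) This fails. Under r = T, p = F, s = F, t = F, the left side is true but the right side is false.

Only the converse holds.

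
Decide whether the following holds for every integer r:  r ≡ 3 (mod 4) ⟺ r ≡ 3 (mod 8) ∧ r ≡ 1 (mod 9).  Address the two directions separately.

Only the reverse direction holds.

(⟹) This fails: r = 3 gives 3 ≡ 3 (mod 4) but 3 ≡ 3 (mod 9), so the conjunction on the right does not hold.

(⟸) Conversely, if r ≡ 3 (mod 8) and r ≡ 1 (mod 9), then by the Chinese remainder theorem r ≡ 19 (mod 72). Since 19 ≡ 3 (mod 4) and 4 ∣ 72, we get r ≡ 3 (mod 4).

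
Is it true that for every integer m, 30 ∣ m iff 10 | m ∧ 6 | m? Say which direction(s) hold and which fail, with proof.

Equivalent; both directions hold.

(→) If 30 ∣ m, write m = 30q. Since 30 = 3·10, m = 10·(3q), so 10 ∣ m; and since 30 = 5·6, m = 6·(5q), so 6 ∣ m.

(←) Suppose 10 ∣ m and 6 ∣ m. Any common multiple of 10 and 6 is a multiple of their lcm; here lcm(10, 6) = 10·6/gcd(10, 6) = 60/2 = 30, so 30 ∣ m.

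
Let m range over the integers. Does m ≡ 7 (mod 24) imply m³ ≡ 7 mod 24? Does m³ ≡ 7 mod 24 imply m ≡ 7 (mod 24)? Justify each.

Both implications hold.

[⇐] Suppose m³ ≡ 7 (mod 24). The only residue r in {0, …, 23} with r³ ≡ 7 (mod 24) is r = 7, so m ≡ 7 (mod 24).

[⇒] Suppose m ≡ 7 (mod 24). Write m = 24j + 7. Then (24j + 7)³ = 13824j³ + 12096j² + 3528j + 343 = 24(576j³ + 504j² + 147j + 14) + 7, so m³ ≡ 7 (mod 24).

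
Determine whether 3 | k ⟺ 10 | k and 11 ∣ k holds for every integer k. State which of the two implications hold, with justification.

Both directions fail.

(⟹) This fails: take k = 3. Certainly 3 ∣ 3, but 10 ∤ 3.

(⟸) This fails: take k = 110. Both 10 ∣ 110 and 11 ∣ 110, yet 110 is not a multiple of 3 (since 110 = 36·3 + 2), so 3 ∤ 110.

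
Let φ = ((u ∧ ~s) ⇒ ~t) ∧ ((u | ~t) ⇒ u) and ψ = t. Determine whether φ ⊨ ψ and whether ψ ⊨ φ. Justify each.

(⇒) This fails. Under t = F, u = T, s = F, the left side is true but the right side is false.

(⇐) This fails. Under t = T, u = T, s = F, the left side is false but the right side is true.

Both directions fail.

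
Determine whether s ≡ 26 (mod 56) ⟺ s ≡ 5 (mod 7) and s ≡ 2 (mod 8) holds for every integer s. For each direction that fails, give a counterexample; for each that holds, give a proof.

Both implications hold.

(→) Suppose s ≡ 26 (mod 56); write s = 56j + 26. Since 7 ∣ 56, reducing mod 7 gives s ≡ 26 ≡ 5 (mod 7); since 8 ∣ 56, reducing mod 8 gives s ≡ 26 ≡ 2 (mod 8).

(←) Conversely, if s ≡ 5 (mod 7) and s ≡ 2 (mod 8), then by the Chinese remainder theorem s ≡ 26 (mod 56). This is exactly s ≡ 26 (mod 56).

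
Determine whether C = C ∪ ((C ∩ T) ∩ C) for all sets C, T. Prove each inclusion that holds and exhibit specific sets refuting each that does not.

Both inclusions hold; the sets are equal.

(⟹) Let x ∈ C. Then either x ∈ C and x ∉ T; or x ∈ C ∩ T. In each case x ∈ C ∪ ((C ∩ T) ∩ C), so C ⊆ C ∪ ((C ∩ T) ∩ C).

(⟸) Let x ∈ C ∪ ((C ∩ T) ∩ C). Then either x ∈ C and x ∉ T; or x ∈ C ∩ T. In each case x ∈ C, so C ∪ ((C ∩ T) ∩ C) ⊆ C.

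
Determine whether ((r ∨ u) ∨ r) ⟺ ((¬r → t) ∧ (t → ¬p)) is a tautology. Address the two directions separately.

[⇒] This fails. Under t = T, r = T, p = T, u = F, the left side is true but the right side is false.

[⇐] This fails. Under t = T, r = F, p = F, u = F, the left side is false but the right side is true.

Neither implication holds.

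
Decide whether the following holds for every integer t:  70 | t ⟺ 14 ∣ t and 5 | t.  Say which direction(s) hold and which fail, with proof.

(⟹) If 70 ∣ t, write t = 70q. Since 70 = 5·14, t = 14·(5q), so 14 ∣ t; and since 70 = 14·5, t = 5·(14q), so 5 ∣ t.

(⟸) Suppose 14 ∣ t and 5 ∣ t. Any common multiple of 14 and 5 is a multiple of their lcm; here gcd(14, 5) = 1, so lcm(14, 5) = 14·5 = 70, so 70 ∣ t.

Equivalent; both directions hold.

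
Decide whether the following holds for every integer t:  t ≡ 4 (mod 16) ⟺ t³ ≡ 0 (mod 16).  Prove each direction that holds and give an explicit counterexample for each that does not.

Forward direction. Suppose t ≡ 4 (mod 16). Write t = 16j + 4. Then (16j + 4)³ = 4096j³ + 3072j² + 768j + 64 = 16(256j³ + 192j² + 48j + 4) + 0, so t³ ≡ 0 (mod 16).

Converse. This fails: take t = 0. Then 0³ = 0 ≡ 0 (mod 16), yet 0 ≡ 0 (mod 16), not 4.

Only the forward implication holds.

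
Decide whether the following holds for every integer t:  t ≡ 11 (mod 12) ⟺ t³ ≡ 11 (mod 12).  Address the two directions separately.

(⇒) Suppose t ≡ 11 (mod 12). Write t = 12j + 11. Then (12j + 11)³ = 1728j³ + 4752j² + 4356j + 1331 = 12(144j³ + 396j² + 363j + 110) + 11, so t³ ≡ 11 (mod 12).

(⇐) Conversely, suppose t³ ≡ 11 (mod 12). The only residue r in {0, …, 11} with r³ ≡ 11 (mod 12) is r = 11, so t ≡ 11 (mod 12).

The biconditional holds.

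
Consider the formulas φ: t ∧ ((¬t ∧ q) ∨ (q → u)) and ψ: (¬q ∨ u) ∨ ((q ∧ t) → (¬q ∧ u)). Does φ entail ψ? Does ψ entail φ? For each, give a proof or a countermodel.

The forward direction holds; the converse fails.

(⇐) This fails. Under q = F, u = F, t = F, the left side is false but the right side is true.

(⇒) Assume the antecedent. If q is true, the antecedent forces (q = T, u = T, t = T), and the consequent holds there. If q is false, the consequent reduces to true regardless of the other variables. Either way the consequent holds.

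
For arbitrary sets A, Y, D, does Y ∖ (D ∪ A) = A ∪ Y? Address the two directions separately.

(⊆) Let x ∈ Y ∖ (D ∪ A). Then x ∈ Y and x ∉ A, D, from which x ∈ A ∪ Y.

(⊇) This inclusion fails. Take A = {1}, Y = ∅, D = ∅; then 1 ∈ A ∪ Y but 1 ∉ Y ∖ (D ∪ A).

The sets are not equal: only the forward inclusion holds.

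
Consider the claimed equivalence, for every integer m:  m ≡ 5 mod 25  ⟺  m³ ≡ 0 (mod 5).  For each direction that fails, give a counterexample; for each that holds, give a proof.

(⟹) Suppose m ≡ 5 (mod 25). Then m³ ≡ 5³ = 125 (mod 25), and since 5 ∣ 25, also m³ ≡ 0 (mod 5).

(⟸) This fails: take m = 0. Then 0³ = 0 ≡ 0 (mod 5), yet 0 ≡ 0 (mod 25), not 5.

Only the forward implication holds.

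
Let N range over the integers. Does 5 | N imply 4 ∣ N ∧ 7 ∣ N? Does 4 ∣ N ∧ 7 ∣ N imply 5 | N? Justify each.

(⟹) This fails: take N = 5. Certainly 5 ∣ 5, but 4 ∤ 5.

(⟸) This fails: take N = 28. Both 4 ∣ 28 and 7 ∣ 28, yet 28 is not a multiple of 5 (since 28 = 5·5 + 3), so 5 ∤ 28.

Neither implication holds.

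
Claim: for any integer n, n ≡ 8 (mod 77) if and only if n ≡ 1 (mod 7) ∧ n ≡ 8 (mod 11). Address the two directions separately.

[⇐] If n ≡ 1 (mod 7) and n ≡ 8 (mod 11), then by the Chinese remainder theorem n ≡ 8 (mod 77). This is exactly n ≡ 8 (mod 77).

[⇒] Suppose n ≡ 8 (mod 77); write n = 77j + 8. Since 7 ∣ 77, reducing mod 7 gives n ≡ 8 ≡ 1 (mod 7); since 11 ∣ 77, reducing mod 11 gives n ≡ 8 (mod 11).

Both directions hold; the statement is true.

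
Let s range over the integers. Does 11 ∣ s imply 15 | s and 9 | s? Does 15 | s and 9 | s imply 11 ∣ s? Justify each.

(→) This fails: take s = 11. Certainly 11 ∣ 11, but 15 ∤ 11.

(←) This fails: take s = 45. Both 15 ∣ 45 and 9 ∣ 45, yet 45 is not a multiple of 11 (since 45 = 4·11 + 1), so 11 ∤ 45.

Neither implication holds.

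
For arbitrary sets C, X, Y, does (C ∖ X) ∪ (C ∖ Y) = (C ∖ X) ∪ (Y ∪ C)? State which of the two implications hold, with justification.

(⊆) holds; (⊇) fails.

(⊆) Let x ∈ (C ∖ X) ∪ (C ∖ Y). Then either x ∈ C and x ∉ X, Y; or x ∈ C ∩ X and x ∉ Y; or x ∈ C ∩ Y and x ∉ X. In each case x ∈ (C ∖ X) ∪ (Y ∪ C), so (C ∖ X) ∪ (C ∖ Y) ⊆ (C ∖ X) ∪ (Y ∪ C).

(⊇) This inclusion fails. Take C = ∅, X = ∅, Y = {1}; then 1 ∈ (C ∖ X) ∪ (Y ∪ C) but 1 ∉ (C ∖ X) ∪ (C ∖ Y).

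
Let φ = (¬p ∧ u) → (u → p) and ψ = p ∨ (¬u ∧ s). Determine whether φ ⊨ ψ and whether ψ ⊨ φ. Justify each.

Converse. Assume the antecedent. If p is true, (¬p ∧ u) → (u → p) reduces to true regardless of the other variables. If p is false, the antecedent forces (p = F, u = F, s = T), and (¬p ∧ u) → (u → p) holds there. Either way (¬p ∧ u) → (u → p) holds.

Forward direction. This fails. Under p = F, u = F, s = F, the left side is true but the right side is false.

Only the reverse direction holds.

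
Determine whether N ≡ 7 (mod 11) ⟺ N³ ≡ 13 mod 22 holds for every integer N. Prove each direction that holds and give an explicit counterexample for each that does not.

Forward direction. This fails: take N = 18. Then 18 ≡ 7 (mod 11), but 18³ = 5832 ≡ 2 (mod 22), not 13.

Converse. The residues r modulo 22 with r³ ≡ 13 (mod 22) are exactly {7}, and each is ≡ 7 (mod 11).

Not equivalent: only (⇐) holds.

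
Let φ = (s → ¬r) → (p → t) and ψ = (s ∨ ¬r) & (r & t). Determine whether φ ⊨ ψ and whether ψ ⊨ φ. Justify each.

Forward direction. This fails. Under s = F, t = F, p = F, r = F, the left side is true but the right side is false.

Converse. Assume the antecedent. If s is true, the antecedent forces (s = T, t = T, p = F, r = T) or (s = T, t = T, p = T, r = T), and (s → ¬r) → (p → t) holds there. If s is false, the antecedent cannot hold. Either way (s → ¬r) → (p → t) holds.

(⇒) fails; (⇐) holds.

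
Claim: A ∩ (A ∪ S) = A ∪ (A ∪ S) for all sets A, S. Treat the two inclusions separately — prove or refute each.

(⊆) Let x ∈ A ∩ (A ∪ S). Then either x ∈ A and x ∉ S; or x ∈ A ∩ S. In each case x ∈ A ∪ (A ∪ S), so A ∩ (A ∪ S) ⊆ A ∪ (A ∪ S).

(⊇) This inclusion fails. Take A = ∅, S = {1}; then 1 ∈ A ∪ (A ∪ S) but 1 ∉ A ∩ (A ∪ S).

The sets are not equal: only the forward inclusion holds.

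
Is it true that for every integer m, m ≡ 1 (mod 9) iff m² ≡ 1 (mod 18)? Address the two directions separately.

Neither direction holds.

(⟹) This fails: take m = 10. Then 10 ≡ 1 (mod 9), but 10² = 100 ≡ 10 (mod 18), not 1.

(⟸) This fails: take m = 17. Then 17² = 289 ≡ 1 (mod 18), yet 17 ≡ 8 (mod 9), not 1.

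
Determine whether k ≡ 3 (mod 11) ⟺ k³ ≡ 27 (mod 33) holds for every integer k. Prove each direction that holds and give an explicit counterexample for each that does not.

(→) This fails: take k = 14. Then 14 ≡ 3 (mod 11), but 14³ = 2744 ≡ 5 (mod 33), not 27.

(←) Conversely, the residues r modulo 33 with r³ ≡ 27 (mod 33) are exactly {3}, and each is ≡ 3 (mod 11).

(⇒) fails; (⇐) holds.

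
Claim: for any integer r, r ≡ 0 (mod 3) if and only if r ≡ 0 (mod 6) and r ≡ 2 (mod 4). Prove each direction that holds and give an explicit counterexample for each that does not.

(⇐) If r ≡ 0 (mod 6) and r ≡ 2 (mod 4), then by the Chinese remainder theorem r ≡ 6 (mod 12). Since 6 ≡ 0 (mod 3) and 3 ∣ 12, we get r ≡ 0 (mod 3).

(⇒) This fails: r = 0 gives 0 ≡ 0 (mod 3) but 0 ≡ 0 (mod 4), so the conjunction on the right does not hold.

(⇒) fails; (⇐) holds.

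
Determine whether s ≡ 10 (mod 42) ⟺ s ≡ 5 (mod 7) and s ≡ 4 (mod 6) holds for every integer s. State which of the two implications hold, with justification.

(→) This fails: s = 10 gives 10 ≡ 10 (mod 42) but 10 ≡ 3 (mod 7), so the conjunction on the right does not hold.

(←) This fails: s = 40 satisfies both congruences on the right (40 ≡ 5 mod 7 and 40 ≡ 4 mod 6) yet 40 ≡ 40 (mod 42), not 10.

Neither direction holds.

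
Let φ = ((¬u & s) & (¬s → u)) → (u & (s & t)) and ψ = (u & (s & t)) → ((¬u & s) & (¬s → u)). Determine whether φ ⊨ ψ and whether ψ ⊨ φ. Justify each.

Both directions fail.

(→) This fails. Under t = T, u = T, s = T, the left side is true but the right side is false.

(←) This fails. Under t = F, u = F, s = T, the left side is false but the right side is true.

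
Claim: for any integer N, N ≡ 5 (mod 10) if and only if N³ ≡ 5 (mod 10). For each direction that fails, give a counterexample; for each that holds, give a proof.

(⟹) Suppose N ≡ 5 (mod 10). Write N = 10j + 5. Then (10j + 5)³ = 1000j³ + 1500j² + 750j + 125 = 10(100j³ + 150j² + 75j + 12) + 5, so N³ ≡ 5 (mod 10).

(⟸) Conversely, suppose N³ ≡ 5 (mod 10). The only residue r in {0, …, 9} with r³ ≡ 5 (mod 10) is r = 5, so N ≡ 5 (mod 10).

Both directions hold.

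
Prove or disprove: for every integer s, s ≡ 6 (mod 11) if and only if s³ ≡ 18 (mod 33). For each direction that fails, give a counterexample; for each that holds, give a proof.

The forward direction fails; the converse holds.

(⟸) The residues r modulo 33 with r³ ≡ 18 (mod 33) are exactly {6}, and each is ≡ 6 (mod 11).

(⟹) This fails: take s = 17. Then 17 ≡ 6 (mod 11), but 17³ = 4913 ≡ 29 (mod 33), not 18.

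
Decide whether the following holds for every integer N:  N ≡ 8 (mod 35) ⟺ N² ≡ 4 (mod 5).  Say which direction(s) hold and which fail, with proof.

Only the forward implication holds.

(⟹) Suppose N ≡ 8 (mod 35). Then N² ≡ 8² = 64 (mod 35), and since 5 ∣ 35, also N² ≡ 4 (mod 5).

(⟸) This fails: take N = 2. Then 2² = 4 ≡ 4 (mod 5), yet 2 ≡ 2 (mod 35), not 8.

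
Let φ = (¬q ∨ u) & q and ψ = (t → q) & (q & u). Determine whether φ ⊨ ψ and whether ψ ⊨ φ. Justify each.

(→) Assume the antecedent. If q is true, the antecedent forces (q = T, t = F, u = T) or (q = T, t = T, u = T), and (t → q) & (q & u) holds there. If q is false, the antecedent cannot hold. Either way (t → q) & (q & u) holds.

(←) Assume the antecedent. If q is true, the antecedent forces (q = T, t = F, u = T) or (q = T, t = T, u = T), and (¬q ∨ u) & q holds there. If q is false, the antecedent cannot hold. Either way (¬q ∨ u) & q holds.

Both implications hold.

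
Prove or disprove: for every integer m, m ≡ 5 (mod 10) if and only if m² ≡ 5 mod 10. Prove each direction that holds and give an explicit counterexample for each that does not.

(⟹) Suppose m ≡ 5 (mod 10). Write m = 10j + 5. Then (10j + 5)² = 100j² + 100j + 25 = 10(10j² + 10j + 2) + 5, so m² ≡ 5 (mod 10).

(⟸) Conversely, suppose m² ≡ 5 (mod 10). The only residue r in {0, …, 9} with r² ≡ 5 (mod 10) is r = 5, so m ≡ 5 (mod 10).

Equivalent; both directions hold.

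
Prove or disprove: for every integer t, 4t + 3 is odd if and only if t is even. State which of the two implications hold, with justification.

Only the reverse direction holds.

[⇐] Suppose t is even. Since 4 is even, 4t is even for every t, so 4t + 3 has the same parity as 3, which is odd. Hence 4t + 3 is odd.

[⇒] This fails: take t = 3. Then 4t + 3 = 15, which is odd, yet t = 3 is odd, not even.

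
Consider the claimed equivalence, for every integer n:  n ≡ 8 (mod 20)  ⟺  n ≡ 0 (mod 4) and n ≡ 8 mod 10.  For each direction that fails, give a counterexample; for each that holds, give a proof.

Equivalent; both directions hold.

(⟹) Suppose n ≡ 8 (mod 20); write n = 20j + 8. Since 4 ∣ 20, reducing mod 4 gives n ≡ 8 ≡ 0 (mod 4); since 10 ∣ 20, reducing mod 10 gives n ≡ 8 (mod 10).

(⟸) Conversely, if n ≡ 0 (mod 4) and n ≡ 8 (mod 10), then by the Chinese remainder theorem n ≡ 8 (mod 20). This is exactly n ≡ 8 (mod 20).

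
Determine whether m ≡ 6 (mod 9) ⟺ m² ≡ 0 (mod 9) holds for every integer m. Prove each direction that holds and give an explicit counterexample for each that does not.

Forward direction. Suppose m ≡ 6 (mod 9). Write m = 9j + 6. Then (9j + 6)² = 81j² + 108j + 36 = 9(9j² + 12j + 4) + 0, so m² ≡ 0 (mod 9).

Converse. This fails: take m = 0. Then 0² = 0 ≡ 0 (mod 9), yet 0 ≡ 0 (mod 9), not 6.

Not equivalent: only (⇒) holds.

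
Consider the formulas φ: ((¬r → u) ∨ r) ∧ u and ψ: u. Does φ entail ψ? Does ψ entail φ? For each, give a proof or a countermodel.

Both implications hold.

Forward direction. Assume the antecedent. If r is true, the antecedent forces (r = T, u = T), and u holds there. If r is false, the antecedent forces (r = F, u = T), and u holds there. Either way u holds.

Converse. Assume the antecedent. If r is true, the antecedent forces (r = T, u = T), and ((¬r → u) ∨ r) ∧ u holds there. If r is false, the antecedent forces (r = F, u = T), and ((¬r → u) ∨ r) ∧ u holds there. Either way ((¬r → u) ∨ r) ∧ u holds.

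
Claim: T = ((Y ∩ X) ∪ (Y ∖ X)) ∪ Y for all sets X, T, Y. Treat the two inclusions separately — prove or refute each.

(⟹) This inclusion fails. Take X = ∅, T = {1}, Y = ∅; then 1 ∈ T but 1 ∉ ((Y ∩ X) ∪ (Y ∖ X)) ∪ Y.

(⟸) This inclusion fails. Take X = ∅, T = ∅, Y = {1}; then 1 ∈ ((Y ∩ X) ∪ (Y ∖ X)) ∪ Y but 1 ∉ T.

Both inclusions fail.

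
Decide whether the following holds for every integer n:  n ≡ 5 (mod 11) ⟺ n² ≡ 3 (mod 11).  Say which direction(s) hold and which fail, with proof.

(⟹) Suppose n ≡ 5 (mod 11). Write n = 11j + 5. Then (11j + 5)² = 121j² + 110j + 25 = 11(11j² + 10j + 2) + 3, so n² ≡ 3 (mod 11).

(⟸) This fails: take n = 6. Then 6² = 36 ≡ 3 (mod 11), yet 6 ≡ 6 (mod 11), not 5.

Only the forward implication holds.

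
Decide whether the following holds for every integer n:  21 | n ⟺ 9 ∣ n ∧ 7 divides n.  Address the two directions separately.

(⇒) This fails: take n = 21. Certainly 21 ∣ 21, but 9 ∤ 21.

(⇐) Suppose 9 ∣ n and 7 ∣ n. Any common multiple of 9 and 7 is a multiple of their lcm; here gcd(9, 7) = 1, so lcm(9, 7) = 9·7 = 63, so 63 ∣ n. Since 21 ∣ 63, it follows that 21 ∣ n.

The forward direction fails; the converse holds.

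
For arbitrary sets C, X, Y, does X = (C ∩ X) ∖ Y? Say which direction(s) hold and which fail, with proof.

(⟹) This inclusion fails. Take C = ∅, X = {1}, Y = ∅; then 1 ∈ X but 1 ∉ (C ∩ X) ∖ Y.

(⟸) Let x ∈ (C ∩ X) ∖ Y. Then x ∈ C ∩ X and x ∉ Y, from which x ∈ X.

Only the reverse inclusion holds.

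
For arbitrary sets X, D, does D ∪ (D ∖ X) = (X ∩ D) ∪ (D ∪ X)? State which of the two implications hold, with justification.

(⊇) This inclusion fails. Take X = {1}, D = ∅; then 1 ∈ (X ∩ D) ∪ (D ∪ X) but 1 ∉ D ∪ (D ∖ X).

(⊆) Let x ∈ D ∪ (D ∖ X). Then either x ∈ D and x ∉ X; or x ∈ X ∩ D. In each case x ∈ (X ∩ D) ∪ (D ∪ X), so D ∪ (D ∖ X) ⊆ (X ∩ D) ∪ (D ∪ X).

(⊆) holds; (⊇) fails.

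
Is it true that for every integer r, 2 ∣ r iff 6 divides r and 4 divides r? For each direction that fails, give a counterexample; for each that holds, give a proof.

Only the reverse direction holds.

(⇐) Suppose 6 ∣ r and 4 ∣ r. Any common multiple of 6 and 4 is a multiple of their lcm; here lcm(6, 4) = 6·4/gcd(6, 4) = 24/2 = 12, so 12 ∣ r. Since 2 ∣ 12, it follows that 2 ∣ r.

(⇒) This fails: take r = 2. Certainly 2 ∣ 2, but 6 ∤ 2.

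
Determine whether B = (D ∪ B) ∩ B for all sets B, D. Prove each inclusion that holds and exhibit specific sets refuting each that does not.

Forward inclusion. Let x ∈ B. Then either x ∈ B and x ∉ D; or x ∈ B ∩ D. In each case x ∈ (D ∪ B) ∩ B, so B ⊆ (D ∪ B) ∩ B.

Reverse inclusion. Let x ∈ (D ∪ B) ∩ B. Then either x ∈ B and x ∉ D; or x ∈ B ∩ D. In each case x ∈ B, so (D ∪ B) ∩ B ⊆ B.

Both inclusions hold.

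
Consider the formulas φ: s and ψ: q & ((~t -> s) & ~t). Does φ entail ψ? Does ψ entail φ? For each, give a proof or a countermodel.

(→) This fails. Under t = F, s = T, q = F, the left side is true but the right side is false.

(←) Assume the antecedent. If t is true, the antecedent cannot hold. If t is false, the antecedent forces (t = F, s = T, q = T), and s holds there. Either way s holds.

Not equivalent: only (⇐) holds.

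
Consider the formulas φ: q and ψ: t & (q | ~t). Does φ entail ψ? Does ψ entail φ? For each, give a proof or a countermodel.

(⟹) This fails. Under t = F, q = T, the left side is true but the right side is false.

(⟸) Assume the antecedent. If t is true, the antecedent forces (t = T, q = T), and q holds there. If t is false, the antecedent cannot hold. Either way q holds.

The forward direction fails; the converse holds.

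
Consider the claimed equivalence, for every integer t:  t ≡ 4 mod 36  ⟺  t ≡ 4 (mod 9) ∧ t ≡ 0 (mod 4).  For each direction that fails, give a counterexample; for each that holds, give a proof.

Both directions hold.

Forward direction. Suppose t ≡ 4 (mod 36); write t = 36j + 4. Since 9 ∣ 36, reducing mod 9 gives t ≡ 4 (mod 9); since 4 ∣ 36, reducing mod 4 gives t ≡ 4 ≡ 0 (mod 4).

Converse. If t ≡ 4 (mod 9) and t ≡ 0 (mod 4), then by the Chinese remainder theorem t ≡ 4 (mod 36). This is exactly t ≡ 4 (mod 36).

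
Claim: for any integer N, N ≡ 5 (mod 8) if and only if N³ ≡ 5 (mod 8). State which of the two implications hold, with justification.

Both directions hold.

Forward direction. Suppose N ≡ 5 (mod 8). Write N = 8j + 5. Then (8j + 5)³ = 512j³ + 960j² + 600j + 125 = 8(64j³ + 120j² + 75j + 15) + 5, so N³ ≡ 5 (mod 8).

Converse. Suppose N³ ≡ 5 (mod 8). The only residue r in {0, …, 7} with r³ ≡ 5 (mod 8) is r = 5, so N ≡ 5 (mod 8).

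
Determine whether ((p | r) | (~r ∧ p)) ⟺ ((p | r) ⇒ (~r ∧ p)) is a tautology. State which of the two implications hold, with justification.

(→) This fails. Under r = T, p = F, the left side is true but the right side is false.

(←) This fails. Under r = F, p = F, the left side is false but the right side is true.

Neither direction holds.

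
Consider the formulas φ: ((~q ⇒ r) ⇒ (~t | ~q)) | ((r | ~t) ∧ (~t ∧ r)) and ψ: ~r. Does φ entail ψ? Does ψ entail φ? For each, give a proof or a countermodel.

Forward direction. This fails. Under q = F, t = F, r = T, the left side is true but the right side is false.

Converse. This fails. Under q = T, t = T, r = F, the left side is false but the right side is true.

(⇒) fails and (⇐) fails.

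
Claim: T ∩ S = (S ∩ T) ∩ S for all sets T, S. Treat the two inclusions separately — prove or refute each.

Both inclusions hold.

(⟸) Let x ∈ (S ∩ T) ∩ S. Then x ∈ T ∩ S, from which x ∈ T ∩ S.

(⟹) Let x ∈ T ∩ S. Then x ∈ T ∩ S, from which x ∈ (S ∩ T) ∩ S.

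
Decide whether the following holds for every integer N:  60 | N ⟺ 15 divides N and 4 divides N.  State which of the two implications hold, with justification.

Forward direction. If 60 ∣ N, write N = 60q. Since 60 = 4·15, N = 15·(4q), so 15 ∣ N; and since 60 = 15·4, N = 4·(15q), so 4 ∣ N.

Converse. Suppose 15 ∣ N and 4 ∣ N. Any common multiple of 15 and 4 is a multiple of their lcm; here gcd(15, 4) = 1, so lcm(15, 4) = 15·4 = 60, so 60 ∣ N.

Both implications hold.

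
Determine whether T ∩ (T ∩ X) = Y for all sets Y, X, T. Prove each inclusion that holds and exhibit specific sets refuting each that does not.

Neither inclusion holds.

Forward inclusion. This inclusion fails. Take Y = ∅, X = {1}, T = {1}; then 1 ∈ T ∩ (T ∩ X) but 1 ∉ Y.

Reverse inclusion. This inclusion fails. Take Y = {1}, X = ∅, T = ∅; then 1 ∈ Y but 1 ∉ T ∩ (T ∩ X).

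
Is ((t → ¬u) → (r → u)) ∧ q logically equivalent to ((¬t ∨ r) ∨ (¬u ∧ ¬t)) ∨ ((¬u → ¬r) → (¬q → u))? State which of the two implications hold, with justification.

Only the forward implication holds.

(→) Assume the antecedent. If u is true, the consequent reduces to true regardless of the other variables. If u is false, the antecedent forces (u = F, t = F, r = F, q = T) or (u = F, t = T, r = F, q = T), and the consequent holds there. Either way the consequent holds.

(←) This fails. Under u = F, t = F, r = F, q = F, the left side is false but the right side is true.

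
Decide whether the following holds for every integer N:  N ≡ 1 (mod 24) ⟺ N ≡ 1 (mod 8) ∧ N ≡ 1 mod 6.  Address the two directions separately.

(→) Suppose N ≡ 1 (mod 24); write N = 24j + 1. Since 8 ∣ 24, reducing mod 8 gives N ≡ 1 (mod 8); since 6 ∣ 24, reducing mod 6 gives N ≡ 1 (mod 6).

(←) Conversely, if N ≡ 1 (mod 8) and N ≡ 1 (mod 6), then by the Chinese remainder theorem N ≡ 1 (mod 24). This is exactly N ≡ 1 (mod 24).

The biconditional holds.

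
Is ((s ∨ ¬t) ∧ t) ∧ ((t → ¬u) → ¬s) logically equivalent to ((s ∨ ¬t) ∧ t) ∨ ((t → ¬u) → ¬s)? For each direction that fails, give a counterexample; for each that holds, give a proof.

Only the forward implication holds.

(⇒) Assume the antecedent. If s is true, the antecedent forces (s = T, u = T, t = T), and the consequent holds there. If s is false, the antecedent cannot hold. Either way the consequent holds.

(⇐) This fails. Under s = F, u = F, t = F, the left side is false but the right side is true.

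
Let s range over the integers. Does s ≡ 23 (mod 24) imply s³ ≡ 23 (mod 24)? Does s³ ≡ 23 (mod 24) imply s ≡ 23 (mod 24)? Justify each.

[⇒] Suppose s ≡ 23 (mod 24). Write s = 24j + 23. Then (24j + 23)³ = 13824j³ + 39744j² + 38088j + 12167 = 24(576j³ + 1656j² + 1587j + 506) + 23, so s³ ≡ 23 (mod 24).

[⇐] Conversely, suppose s³ ≡ 23 (mod 24). The only residue r in {0, …, 23} with r³ ≡ 23 (mod 24) is r = 23, so s ≡ 23 (mod 24).

Both directions hold; the statement is true.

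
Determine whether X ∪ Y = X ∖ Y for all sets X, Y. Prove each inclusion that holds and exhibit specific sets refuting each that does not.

(⊇) Let x ∈ X ∖ Y. Then x ∈ X and x ∉ Y, from which x ∈ X ∪ Y.

(⊆) This inclusion fails. Take X = ∅, Y = {1}; then 1 ∈ X ∪ Y but 1 ∉ X ∖ Y.

Only the reverse inclusion holds.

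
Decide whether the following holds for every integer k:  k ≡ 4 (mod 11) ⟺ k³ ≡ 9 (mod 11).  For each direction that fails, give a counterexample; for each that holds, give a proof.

Both implications hold.

(⇒) Suppose k ≡ 4 (mod 11). Write k = 11j + 4. Then (11j + 4)³ = 1331j³ + 1452j² + 528j + 64 = 11(121j³ + 132j² + 48j + 5) + 9, so k³ ≡ 9 (mod 11).

(⇐) For the converse, argue contrapositively. If k ≢ 4 (mod 11), then k is congruent to one of 0, 1, 2, 3, 5, 6, 7, 8, 9, 10 modulo 11, and these give k³ ≡ 0, 1, 8, 5, 4, 7, 2, 6, 3, 10 respectively — never 9.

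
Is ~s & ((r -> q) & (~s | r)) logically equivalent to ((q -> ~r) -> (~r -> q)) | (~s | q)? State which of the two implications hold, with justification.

(←) This fails. Under s = T, q = T, r = F, the left side is false but the right side is true.

(→) Assume the antecedent. If s is true, the antecedent cannot hold. If s is false, the consequent reduces to true regardless of the other variables. Either way the consequent holds.

The forward direction holds; the converse fails.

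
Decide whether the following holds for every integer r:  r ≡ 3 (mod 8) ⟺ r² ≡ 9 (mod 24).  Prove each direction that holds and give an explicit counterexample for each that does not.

(⇒) This fails: take r = 11. Then 11 ≡ 3 (mod 8), but 11² = 121 ≡ 1 (mod 24), not 9.

(⇐) This fails: take r = 9. Then 9² = 81 ≡ 9 (mod 24), yet 9 ≡ 1 (mod 8), not 3.

Neither direction holds.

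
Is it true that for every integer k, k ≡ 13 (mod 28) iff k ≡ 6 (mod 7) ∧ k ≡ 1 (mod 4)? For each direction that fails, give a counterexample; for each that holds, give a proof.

[⇒] Suppose k ≡ 13 (mod 28); write k = 28j + 13. Since 7 ∣ 28, reducing mod 7 gives k ≡ 13 ≡ 6 (mod 7); since 4 ∣ 28, reducing mod 4 gives k ≡ 13 ≡ 1 (mod 4).

[⇐] Conversely, if k ≡ 6 (mod 7) and k ≡ 1 (mod 4), then by the Chinese remainder theorem k ≡ 13 (mod 28). This is exactly k ≡ 13 (mod 28).

Both directions hold; the statement is true.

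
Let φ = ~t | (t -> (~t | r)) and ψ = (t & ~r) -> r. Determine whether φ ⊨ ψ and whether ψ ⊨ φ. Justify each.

[⇒] Assume the antecedent. If t is true, the antecedent forces (t = T, r = T), and (t & ~r) -> r holds there. If t is false, (t & ~r) -> r reduces to true regardless of the other variables. Either way (t & ~r) -> r holds.

[⇐] Assume the antecedent. If t is true, the antecedent forces (t = T, r = T), and ~t | (t -> (~t | r)) holds there. If t is false, ~t | (t -> (~t | r)) reduces to true regardless of the other variables. Either way ~t | (t -> (~t | r)) holds.

Both directions hold; the statement is true.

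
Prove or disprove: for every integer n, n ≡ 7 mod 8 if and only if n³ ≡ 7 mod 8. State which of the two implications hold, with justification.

Both implications hold.

(⇒) Suppose n ≡ 7 mod 8. Write n = 8j + 7. Then (8j + 7)³ = 512j³ + 1344j² + 1176j + 343 = 8(64j³ + 168j² + 147j + 42) + 7, so n³ ≡ 7 (mod 8).

(⇐) Conversely, suppose n³ ≡ 7 (mod 8). The only residue r in {0, …, 7} with r³ ≡ 7 (mod 8) is r = 7, so n ≡ 7 (mod 8).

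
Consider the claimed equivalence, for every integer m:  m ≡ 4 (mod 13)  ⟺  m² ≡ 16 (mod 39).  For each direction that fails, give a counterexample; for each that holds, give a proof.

Neither direction holds.

[⇒] This fails: take m = 30. Then 30 ≡ 4 (mod 13), but 30² = 900 ≡ 3 (mod 39), not 16.

[⇐] This fails: take m = 22. Then 22² = 484 ≡ 16 (mod 39), yet 22 ≡ 9 (mod 13), not 4.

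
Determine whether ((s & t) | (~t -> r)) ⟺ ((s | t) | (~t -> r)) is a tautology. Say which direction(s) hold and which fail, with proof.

Forward direction. Assume the antecedent. If t is true, (s | t) | (~t -> r) reduces to true regardless of the other variables. If t is false, the antecedent forces (t = F, s = F, r = T) or (t = F, s = T, r = T), and (s | t) | (~t -> r) holds there. Either way (s | t) | (~t -> r) holds.

Converse. This fails. Under t = F, s = T, r = F, the left side is false but the right side is true.

Only the forward implication holds.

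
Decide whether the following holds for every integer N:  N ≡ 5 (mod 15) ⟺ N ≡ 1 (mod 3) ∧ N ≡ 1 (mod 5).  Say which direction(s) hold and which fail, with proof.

(⇒) fails and (⇐) fails.

(⟹) This fails: N = 5 gives 5 ≡ 5 (mod 15) but 5 ≡ 2 (mod 3), so the conjunction on the right does not hold.

(⟸) This fails: N = 1 satisfies both congruences on the right (1 ≡ 1 mod 3 and 1 ≡ 1 mod 5) yet 1 ≡ 1 (mod 15), not 5.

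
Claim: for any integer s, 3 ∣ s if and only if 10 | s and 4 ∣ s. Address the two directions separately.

(⇒) This fails: take s = 3. Certainly 3 ∣ 3, but 10 ∤ 3.

(⇐) This fails: take s = 20. Both 10 ∣ 20 and 4 ∣ 20, yet 20 is not a multiple of 3 (since 20 = 6·3 + 2), so 3 ∤ 20.

Both directions fail.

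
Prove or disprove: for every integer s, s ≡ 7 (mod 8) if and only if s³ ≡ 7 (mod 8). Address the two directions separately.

Both directions hold.

(⟹) Suppose s ≡ 7 (mod 8). Write s = 8j + 7. Then (8j + 7)³ = 512j³ + 1344j² + 1176j + 343 = 8(64j³ + 168j² + 147j + 42) + 7, so s³ ≡ 7 (mod 8).

(⟸) For the converse, argue contrapositively. If s ≢ 7 (mod 8), then s is congruent to one of 0, 1, 2, 3, 4, 5, 6 modulo 8, and these give s³ ≡ 0, 1, 0, 3, 0, 5, 0 respectively — never 7.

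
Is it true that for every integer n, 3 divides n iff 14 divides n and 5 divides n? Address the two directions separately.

Both directions fail.

Forward direction. This fails: take n = 3. Certainly 3 ∣ 3, but 14 ∤ 3.

Converse. This fails: take n = 70. Both 14 ∣ 70 and 5 ∣ 70, yet 70 is not a multiple of 3 (since 70 = 23·3 + 1), so 3 ∤ 70.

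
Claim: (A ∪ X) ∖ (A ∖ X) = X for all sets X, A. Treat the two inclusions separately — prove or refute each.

Both inclusions hold; the sets are equal.

Reverse inclusion. Let x ∈ X. Then either x ∈ X and x ∉ A; or x ∈ X ∩ A. In each case x ∈ (A ∪ X) ∖ (A ∖ X), so X ⊆ (A ∪ X) ∖ (A ∖ X).

Forward inclusion. Let x ∈ (A ∪ X) ∖ (A ∖ X). Then either x ∈ X and x ∉ A; or x ∈ X ∩ A. In each case x ∈ X, so (A ∪ X) ∖ (A ∖ X) ⊆ X.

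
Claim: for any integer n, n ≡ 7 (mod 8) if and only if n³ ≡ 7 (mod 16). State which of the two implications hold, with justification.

Only the reverse direction holds.

(←) The residues r modulo 16 with r³ ≡ 7 (mod 16) are exactly {7}, and each is ≡ 7 (mod 8).

(→) This fails: take n = 15. Then 15 ≡ 7 (mod 8), but 15³ = 3375 ≡ 15 (mod 16), not 7.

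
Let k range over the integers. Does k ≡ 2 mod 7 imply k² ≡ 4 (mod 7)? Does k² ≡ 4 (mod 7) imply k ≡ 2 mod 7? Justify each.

Only the forward implication holds.

[⇒] Suppose k ≡ 2 mod 7. Write k = 7j + 2. Then (7j + 2)² = 49j² + 28j + 4 = 7(7j² + 4j) + 4, so k² ≡ 4 (mod 7).

[⇐] This fails: take k = 5. Then 5² = 25 ≡ 4 (mod 7), yet 5 ≡ 5 (mod 7), not 2.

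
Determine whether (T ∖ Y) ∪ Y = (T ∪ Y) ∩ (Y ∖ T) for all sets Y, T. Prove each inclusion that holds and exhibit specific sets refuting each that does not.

The sets are not equal: only the reverse inclusion holds.

(⊆) This inclusion fails. Take Y = ∅, T = {1}; then 1 ∈ (T ∖ Y) ∪ Y but 1 ∉ (T ∪ Y) ∩ (Y ∖ T).

(⊇) Let x ∈ (T ∪ Y) ∩ (Y ∖ T). Then x ∈ Y and x ∉ T, from which x ∈ (T ∖ Y) ∪ Y.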